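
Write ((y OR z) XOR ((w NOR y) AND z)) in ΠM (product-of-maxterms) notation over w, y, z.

ΠM(0, 1, 4) = (w OR y OR z) AND (w OR y OR NOT z) AND (NOT w OR y OR z)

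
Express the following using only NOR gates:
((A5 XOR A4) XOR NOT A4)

((((((((A5 NOR A4) NOR (A5 NOR A4)) NOR ((A5 NOR A4) NOR (A5 NOR A4))) NOR ((((A5 NOR A5) NOR (A4 NOR A4)) NOR ((A5 NOR A5) NOR (A4 NOR A4))) NOR (((A5 NOR A5) NOR (A4 NOR A4)) NOR ((A5 NOR A5) NOR (A4 NOR A4))))) NOR (A4 NOR A4)) NOR (((((A5 NOR A4) NOR (A5 NOR A4)) NOR ((A5 NOR A4) NOR (A5 NOR A4))) NOR ((((A5 NOR A5) NOR (A4 NOR A4)) NOR ((A5 NOR A5) NOR (A4 NOR A4))) NOR (((A5 NOR A5) NOR (A4 NOR A4)) NOR ((A5 NOR A5) NOR (A4 NOR A4))))) NOR (A4 NOR A4))) NOR ((((((A5 NOR A4) NOR (A5 NOR A4)) NOR ((A5 NOR A4) NOR (A5 NOR A4))) NOR ((((A5 NOR A5) NOR (A4 NOR A4)) NOR ((A5 NOR A5) NOR (A4 NOR A4))) NOR (((A5 NOR A5) NOR (A4 NOR A4)) NOR ((A5 NOR A5) NOR (A4 NOR A4))))) NOR (A4 NOR A4)) NOR (((((A5 NOR A4) NOR (A5 NOR A4)) NOR ((A5 NOR A4) NOR (A5 NOR A4))) NOR ((((A5 NOR A5) NOR (A4 NOR A4)) NOR ((A5 NOR A5) NOR (A4 NOR A4))) NOR (((A5 NOR A5) NOR (A4 NOR A4)) NOR ((A5 NOR A5) NOR (A4 NOR A4))))) NOR (A4 NOR A4)))) NOR ((((((((A5 NOR A4) NOR (A5 NOR A4)) NOR ((A5 NOR A4) NOR (A5 NOR A4))) NOR ((((A5 NOR A5) NOR (A4 NOR A4)) NOR ((A5 NOR A5) NOR (A4 NOR A4))) NOR (((A5 NOR A5) NOR (A4 NOR A4)) NOR ((A5 NOR A5) NOR (A4 NOR A4))))) NOR ((((A5 NOR A4) NOR (A5 NOR A4)) NOR ((A5 NOR A4) NOR (A5 NOR A4))) NOR ((((A5 NOR A5) NOR (A4 NOR A4)) NOR ((A5 NOR A5) NOR (A4 NOR A4))) NOR (((A5 NOR A5) NOR (A4 NOR A4)) NOR ((A5 NOR A5) NOR (A4 NOR A4)))))) NOR ((A4 NOR A4) NOR (A4 NOR A4))) NOR ((((((A5 NOR A4) NOR (A5 NOR A4)) NOR ((A5 NOR A4) NOR (A5 NOR A4))) NOR ((((A5 NOR A5) NOR (A4 NOR A4)) NOR ((A5 NOR A5) NOR (A4 NOR A4))) NOR (((A5 NOR A5) NOR (A4 NOR A4)) NOR ((A5 NOR A5) NOR (A4 NOR A4))))) NOR ((((A5 NOR A4) NOR (A5 NOR A4)) NOR ((A5 NOR A4) NOR (A5 NOR A4))) NOR ((((A5 NOR A5) NOR (A4 NOR A4)) NOR ((A5 NOR A5) NOR (A4 NOR A4))) NOR (((A5 NOR A5) NOR (A4 NOR A4)) NOR ((A5 NOR A5) NOR (A4 NOR A4)))))) NOR ((A4 NOR A4) NOR (A4 NOR A4)))) NOR (((((((A5 NOR A4) NOR (A5 NOR A4)) NOR ((A5 NOR A4) NOR (A5 NOR A4))) NOR ((((A5 NOR A5) NOR (A4 NOR A4)) NOR ((A5 NOR A5) NOR (A4 NOR A4))) NOR (((A5 NOR A5) NOR (A4 NOR A4)) NOR ((A5 NOR A5) NOR (A4 NOR A4))))) NOR ((((A5 NOR A4) NOR (A5 NOR A4)) NOR ((A5 NOR A4) NOR (A5 NOR A4))) NOR ((((A5 NOR A5) NOR (A4 NOR A4)) NOR ((A5 NOR A5) NOR (A4 NOR A4))) NOR (((A5 NOR A5) NOR (A4 NOR A4)) NOR ((A5 NOR A5) NOR (A4 NOR A4)))))) NOR ((A4 NOR A4) NOR (A4 NOR A4))) NOR ((((((A5 NOR A4) NOR (A5 NOR A4)) NOR ((A5 NOR A4) NOR (A5 NOR A4))) NOR ((((A5 NOR A5) NOR (A4 NOR A4)) NOR ((A5 NOR A5) NOR (A4 NOR A4))) NOR (((A5 NOR A5) NOR (A4 NOR A4)) NOR ((A5 NOR A5) NOR (A4 NOR A4))))) NOR ((((A5 NOR A4) NOR (A5 NOR A4)) NOR ((A5 NOR A4) NOR (A5 NOR A4))) NOR ((((A5 NOR A5) NOR (A4 NOR A4)) NOR ((A5 NOR A5) NOR (A4 NOR A4))) NOR (((A5 NOR A5) NOR (A4 NOR A4)) NOR ((A5 NOR A5) NOR (A4 NOR A4)))))) NOR ((A4 NOR A4) NOR (A4 NOR A4))))))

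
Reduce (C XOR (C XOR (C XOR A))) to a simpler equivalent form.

By XOR self-cancellation ((E XOR v) XOR v = E):
= (C XOR A)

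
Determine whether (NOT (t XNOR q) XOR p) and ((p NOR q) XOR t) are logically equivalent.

No. Counterexample: with p=0, t=0, q=0, Expression 1 = 0 but Expression 2 = 1.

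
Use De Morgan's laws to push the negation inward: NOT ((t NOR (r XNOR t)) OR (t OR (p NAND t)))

NOT (t NOR (r XNOR t)) AND NOT (t OR (p NAND t))
De Morgan's: NOT(OR of terms) = AND of negations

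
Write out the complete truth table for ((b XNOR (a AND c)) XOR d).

a | d | c | b | Output
----------------------
0 | 0 | 0 | 0 | 1
0 | 0 | 0 | 1 | 0
0 | 0 | 1 | 0 | 1
0 | 0 | 1 | 1 | 0
0 | 1 | 0 | 0 | 0
0 | 1 | 0 | 1 | 1
0 | 1 | 1 | 0 | 0
0 | 1 | 1 | 1 | 1
1 | 0 | 0 | 0 | 1
1 | 0 | 0 | 1 | 0
1 | 0 | 1 | 0 | 0
1 | 0 | 1 | 1 | 1
1 | 1 | 0 | 0 | 0
1 | 1 | 0 | 1 | 1
1 | 1 | 1 | 0 | 1
1 | 1 | 1 | 1 | 0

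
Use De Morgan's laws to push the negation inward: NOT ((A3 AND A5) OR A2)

NOT (A3 AND A5) AND NOT A2
De Morgan's: NOT(OR of terms) = AND of negations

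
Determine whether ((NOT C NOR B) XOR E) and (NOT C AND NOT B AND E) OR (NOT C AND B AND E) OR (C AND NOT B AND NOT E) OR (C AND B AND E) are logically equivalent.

Yes, they are equivalent — the two output columns agree on all 8 assignments:
C | B | E | Expression 1 | Expression 2
---------------------------------------
0 | 0 | 0 | 0 | 0
0 | 0 | 1 | 1 | 1
0 | 1 | 0 | 0 | 0
0 | 1 | 1 | 1 | 1
1 | 0 | 0 | 1 | 1
1 | 0 | 1 | 0 | 0
1 | 1 | 0 | 0 | 0
1 | 1 | 1 | 1 | 1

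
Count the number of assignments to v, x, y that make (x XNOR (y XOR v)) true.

Satisfying assignments: (0,0,0), (0,1,1), (1,0,1), (1,1,0)
Count: 4 out of 8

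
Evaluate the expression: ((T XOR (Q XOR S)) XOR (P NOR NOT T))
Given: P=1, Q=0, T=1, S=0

Substituting: ((1 XOR (0 XOR 0)) XOR (1 NOR NOT 1))
= 1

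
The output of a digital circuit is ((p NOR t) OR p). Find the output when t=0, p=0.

Substituting: ((0 NOR 0) OR 0)
= 1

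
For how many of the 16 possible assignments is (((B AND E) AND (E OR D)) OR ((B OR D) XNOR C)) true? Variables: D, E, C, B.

Satisfying assignments: (0,0,0,0), (0,0,1,1), (0,1,0,0), (0,1,0,1), (0,1,1,1), (1,0,1,0), (1,0,1,1), (1,1,0,1), (1,1,1,0), (1,1,1,1)
Count: 10 out of 16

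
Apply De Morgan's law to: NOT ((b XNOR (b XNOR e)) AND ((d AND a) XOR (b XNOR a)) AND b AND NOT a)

NOT (b XNOR (b XNOR e)) OR NOT ((d AND a) XOR (b XNOR a)) OR NOT b OR a
De Morgan's: NOT(AND of terms) = OR of negations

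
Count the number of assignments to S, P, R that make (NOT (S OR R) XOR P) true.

Satisfying assignments: (0,0,0), (0,1,1), (1,1,0), (1,1,1)
Count: 4 out of 8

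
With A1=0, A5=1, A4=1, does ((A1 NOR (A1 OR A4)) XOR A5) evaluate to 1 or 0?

Substituting: ((0 NOR (0 OR 1)) XOR 1)
= 1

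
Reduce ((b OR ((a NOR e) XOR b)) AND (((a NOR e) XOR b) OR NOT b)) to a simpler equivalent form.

By distribution ((E OR v) AND (E OR NOT v) = E):
= ((a NOR e) XOR b)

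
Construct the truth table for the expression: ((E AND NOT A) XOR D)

D | A | E | Output
------------------
0 | 0 | 0 | 0
0 | 0 | 1 | 1
0 | 1 | 0 | 0
0 | 1 | 1 | 0
1 | 0 | 0 | 1
1 | 0 | 1 | 0
1 | 1 | 0 | 1
1 | 1 | 1 | 1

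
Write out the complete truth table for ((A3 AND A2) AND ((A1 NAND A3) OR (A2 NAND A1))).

A1 | A3 | A2 | Output
---------------------
0 | 0 | 0 | 0
0 | 0 | 1 | 0
0 | 1 | 0 | 0
0 | 1 | 1 | 1
1 | 0 | 0 | 0
1 | 0 | 1 | 0
1 | 1 | 0 | 0
1 | 1 | 1 | 0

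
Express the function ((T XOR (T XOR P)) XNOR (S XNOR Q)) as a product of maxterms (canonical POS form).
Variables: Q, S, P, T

ΠM(0, 1, 6, 7, 10, 11, 12, 13) = (Q OR S OR P OR T) AND (Q OR S OR P OR NOT T) AND (Q OR NOT S OR NOT P OR T) AND (Q OR NOT S OR NOT P OR NOT T) AND (NOT Q OR S OR NOT P OR T) AND (NOT Q OR S OR NOT P OR NOT T) AND (NOT Q OR NOT S OR P OR T) AND (NOT Q OR NOT S OR P OR NOT T)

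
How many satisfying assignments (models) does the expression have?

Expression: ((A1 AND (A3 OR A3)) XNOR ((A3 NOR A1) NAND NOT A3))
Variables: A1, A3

Satisfying assignments: (0,0), (1,1)
Count: 2 out of 4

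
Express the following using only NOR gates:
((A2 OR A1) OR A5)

((((A2 NOR A1) NOR (A2 NOR A1)) NOR A5) NOR (((A2 NOR A1) NOR (A2 NOR A1)) NOR A5))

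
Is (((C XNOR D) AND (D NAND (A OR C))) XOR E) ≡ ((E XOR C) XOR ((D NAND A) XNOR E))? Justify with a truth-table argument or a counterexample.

No. Counterexample: with D=0, A=0, C=0, E=0, Expression 1 = 1 but Expression 2 = 0.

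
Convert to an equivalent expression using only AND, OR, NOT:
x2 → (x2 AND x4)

NOT x2 OR (x2 AND x4)
(Implication elimination: A → B = NOT A OR B)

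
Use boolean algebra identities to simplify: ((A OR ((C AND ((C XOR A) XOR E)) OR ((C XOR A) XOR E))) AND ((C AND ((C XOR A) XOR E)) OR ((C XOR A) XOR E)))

By absorption (E AND (E OR v) = E) then absorption (E OR (E AND v) = E):
= ((C XOR A) XOR E)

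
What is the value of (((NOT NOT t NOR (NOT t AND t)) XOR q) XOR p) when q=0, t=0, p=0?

Substituting: (((NOT NOT 0 NOR (NOT 0 AND 0)) XOR 0) XOR 0)
= 1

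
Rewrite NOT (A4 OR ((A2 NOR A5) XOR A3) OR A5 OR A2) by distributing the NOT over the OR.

NOT A4 AND NOT ((A2 NOR A5) XOR A3) AND NOT A5 AND NOT A2
De Morgan's: NOT(OR of terms) = AND of negations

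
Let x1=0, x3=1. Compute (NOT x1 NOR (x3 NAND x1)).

Substituting: (NOT 0 NOR (1 NAND 0))
= 0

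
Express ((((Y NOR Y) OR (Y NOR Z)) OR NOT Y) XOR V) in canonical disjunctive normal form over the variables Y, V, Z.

(NOT Y AND NOT V AND NOT Z) OR (NOT Y AND NOT V AND Z) OR (Y AND V AND NOT Z) OR (Y AND V AND Z)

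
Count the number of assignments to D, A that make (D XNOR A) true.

Satisfying assignments: (0,0), (1,1)
Count: 2 out of 4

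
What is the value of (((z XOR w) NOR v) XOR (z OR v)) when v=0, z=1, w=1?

Substituting: (((1 XOR 1) NOR 0) XOR (1 OR 0))
= 0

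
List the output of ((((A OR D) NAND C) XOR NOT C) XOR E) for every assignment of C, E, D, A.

C | E | D | A | Output
----------------------
0 | 0 | 0 | 0 | 0
0 | 0 | 0 | 1 | 0
0 | 0 | 1 | 0 | 0
0 | 0 | 1 | 1 | 0
0 | 1 | 0 | 0 | 1
0 | 1 | 0 | 1 | 1
0 | 1 | 1 | 0 | 1
0 | 1 | 1 | 1 | 1
1 | 0 | 0 | 0 | 1
1 | 0 | 0 | 1 | 0
1 | 0 | 1 | 0 | 0
1 | 0 | 1 | 1 | 0
1 | 1 | 0 | 0 | 0
1 | 1 | 0 | 1 | 1
1 | 1 | 1 | 0 | 1
1 | 1 | 1 | 1 | 1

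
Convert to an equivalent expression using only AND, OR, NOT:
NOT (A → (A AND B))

A AND NOT (A AND B)
(Negated implication: NOT(A → B) = A AND NOT B)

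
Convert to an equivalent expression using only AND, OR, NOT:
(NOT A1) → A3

A1 OR A3
(Implication elimination: A → B = NOT A OR B)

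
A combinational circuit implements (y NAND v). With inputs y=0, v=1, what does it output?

Substituting: (0 NAND 1)
= 1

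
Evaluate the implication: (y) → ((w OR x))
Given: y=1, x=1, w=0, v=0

Antecedent (y) = 1; consequent ((w OR x)) = 1.
1 → 1 = 1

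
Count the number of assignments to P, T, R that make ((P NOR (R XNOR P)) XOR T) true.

Satisfying assignments: (0,0,1), (0,1,0), (1,1,0), (1,1,1)
Count: 4 out of 8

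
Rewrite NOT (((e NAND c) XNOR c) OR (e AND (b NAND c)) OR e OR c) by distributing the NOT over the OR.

NOT ((e NAND c) XNOR c) AND NOT (e AND (b NAND c)) AND NOT e AND NOT c
De Morgan's: NOT(OR of terms) = AND of negations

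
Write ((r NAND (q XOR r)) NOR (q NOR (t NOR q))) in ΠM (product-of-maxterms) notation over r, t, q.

ΠM(0, 1, 2, 3, 5, 6, 7) = (r OR t OR q) AND (r OR t OR NOT q) AND (r OR NOT t OR q) AND (r OR NOT t OR NOT q) AND (NOT r OR t OR NOT q) AND (NOT r OR NOT t OR q) AND (NOT r OR NOT t OR NOT q)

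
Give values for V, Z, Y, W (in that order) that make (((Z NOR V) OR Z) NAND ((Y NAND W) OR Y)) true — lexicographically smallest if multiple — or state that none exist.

V=1, Z=0, Y=0, W=0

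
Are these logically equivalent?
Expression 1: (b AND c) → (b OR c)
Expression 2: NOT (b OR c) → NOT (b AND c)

Yes, Contrapositive is always equivalent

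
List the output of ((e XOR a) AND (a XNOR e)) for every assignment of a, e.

a | e | Output
--------------
0 | 0 | 0
0 | 1 | 0
1 | 0 | 0
1 | 1 | 0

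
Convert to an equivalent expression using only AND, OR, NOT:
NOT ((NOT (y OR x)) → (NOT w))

(NOT (y OR x)) AND w
(Negated implication: NOT(A → B) = A AND NOT B)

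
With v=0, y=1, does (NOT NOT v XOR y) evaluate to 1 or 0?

Substituting: (NOT NOT 0 XOR 1)
= 1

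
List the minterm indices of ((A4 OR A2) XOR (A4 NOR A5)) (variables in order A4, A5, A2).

Σm(0, 3, 4, 5, 6, 7) = (NOT A4 AND NOT A5 AND NOT A2) OR (NOT A4 AND A5 AND A2) OR (A4 AND NOT A5 AND NOT A2) OR (A4 AND NOT A5 AND A2) OR (A4 AND A5 AND NOT A2) OR (A4 AND A5 AND A2)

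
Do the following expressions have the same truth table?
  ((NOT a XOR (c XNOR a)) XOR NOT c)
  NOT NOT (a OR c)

No. Counterexample: with a=0, c=0, Expression 1 = 1 but Expression 2 = 0.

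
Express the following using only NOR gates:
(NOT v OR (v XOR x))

(((v NOR v) NOR ((((v NOR x) NOR (v NOR x)) NOR ((v NOR x) NOR (v NOR x))) NOR ((((v NOR v) NOR (x NOR x)) NOR ((v NOR v) NOR (x NOR x))) NOR (((v NOR v) NOR (x NOR x)) NOR ((v NOR v) NOR (x NOR x)))))) NOR ((v NOR v) NOR ((((v NOR x) NOR (v NOR x)) NOR ((v NOR x) NOR (v NOR x))) NOR ((((v NOR v) NOR (x NOR x)) NOR ((v NOR v) NOR (x NOR x))) NOR (((v NOR v) NOR (x NOR x)) NOR ((v NOR v) NOR (x NOR x)))))))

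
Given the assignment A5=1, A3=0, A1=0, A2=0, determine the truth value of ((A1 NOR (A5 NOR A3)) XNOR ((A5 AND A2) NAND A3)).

Substituting: ((0 NOR (1 NOR 0)) XNOR ((1 AND 0) NAND 0))
= 1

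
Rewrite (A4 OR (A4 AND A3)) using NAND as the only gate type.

((A4 NAND A4) NAND (((A4 NAND A3) NAND (A4 NAND A3)) NAND ((A4 NAND A3) NAND (A4 NAND A3))))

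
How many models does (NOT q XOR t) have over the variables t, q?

Satisfying assignments: (0,0), (1,1)
Count: 2 out of 4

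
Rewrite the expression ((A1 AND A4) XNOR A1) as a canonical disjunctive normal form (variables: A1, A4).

(NOT A1 AND NOT A4) OR (NOT A1 AND A4) OR (A1 AND A4)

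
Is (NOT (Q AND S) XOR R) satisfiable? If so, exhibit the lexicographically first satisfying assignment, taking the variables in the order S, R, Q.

S=0, R=0, Q=0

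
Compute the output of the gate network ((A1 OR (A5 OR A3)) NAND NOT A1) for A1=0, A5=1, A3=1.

Substituting: ((0 OR (1 OR 1)) NAND NOT 0)
= 0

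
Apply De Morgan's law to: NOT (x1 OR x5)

NOT x1 AND NOT x5
De Morgan's: NOT(OR of terms) = AND of negations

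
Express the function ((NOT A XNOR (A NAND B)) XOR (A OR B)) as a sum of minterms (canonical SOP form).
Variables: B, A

Σm(0, 1) = (NOT B AND NOT A) OR (NOT B AND A)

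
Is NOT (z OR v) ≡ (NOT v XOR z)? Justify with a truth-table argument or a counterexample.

No. Counterexample: with v=1, z=1, Expression 1 = 0 but Expression 2 = 1.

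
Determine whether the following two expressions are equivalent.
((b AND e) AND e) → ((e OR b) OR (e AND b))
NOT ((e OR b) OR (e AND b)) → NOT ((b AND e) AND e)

Yes, Contrapositive is always equivalent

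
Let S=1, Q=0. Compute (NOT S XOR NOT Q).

Substituting: (NOT 1 XOR NOT 0)
= 1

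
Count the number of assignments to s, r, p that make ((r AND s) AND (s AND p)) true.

Satisfying assignments: (1,1,1)
Count: 1 out of 8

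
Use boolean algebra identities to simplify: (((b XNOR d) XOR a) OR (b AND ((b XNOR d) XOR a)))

By absorption (E OR (E AND v) = E):
= ((b XNOR d) XOR a)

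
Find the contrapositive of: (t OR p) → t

Contrapositive: NOT t → NOT (t OR p)
Note: A statement and its contrapositive are logically equivalent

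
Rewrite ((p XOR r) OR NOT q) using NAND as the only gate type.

((((p NAND (p NAND r)) NAND (r NAND (p NAND r))) NAND ((p NAND (p NAND r)) NAND (r NAND (p NAND r)))) NAND ((q NAND q) NAND (q NAND q)))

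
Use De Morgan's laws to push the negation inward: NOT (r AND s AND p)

NOT r OR NOT s OR NOT p
De Morgan's: NOT(AND of terms) = OR of negations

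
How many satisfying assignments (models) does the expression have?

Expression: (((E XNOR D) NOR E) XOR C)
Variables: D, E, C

Satisfying assignments: (0,0,1), (0,1,1), (1,0,0), (1,1,1)
Count: 4 out of 8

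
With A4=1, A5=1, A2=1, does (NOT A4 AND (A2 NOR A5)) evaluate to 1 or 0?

Substituting: (NOT 1 AND (1 NOR 1))
= 0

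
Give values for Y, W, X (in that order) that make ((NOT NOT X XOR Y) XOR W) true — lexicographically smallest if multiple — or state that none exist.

Y=0, W=0, X=1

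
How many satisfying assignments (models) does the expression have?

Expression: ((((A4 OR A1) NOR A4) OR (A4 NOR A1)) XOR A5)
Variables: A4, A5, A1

Satisfying assignments: (0,0,0), (0,1,1), (1,1,0), (1,1,1)
Count: 4 out of 8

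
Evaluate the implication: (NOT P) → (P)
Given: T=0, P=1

Antecedent (NOT P) = 0; consequent (P) = 1.
0 → 1 = 1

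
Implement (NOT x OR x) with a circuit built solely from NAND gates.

(((x NAND x) NAND (x NAND x)) NAND (x NAND x))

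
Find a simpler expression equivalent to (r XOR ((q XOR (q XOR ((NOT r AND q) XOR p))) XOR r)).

By XOR self-cancellation ((E XOR v) XOR v = E) then XOR self-cancellation ((E XOR v) XOR v = E):
= ((NOT r AND q) XOR p)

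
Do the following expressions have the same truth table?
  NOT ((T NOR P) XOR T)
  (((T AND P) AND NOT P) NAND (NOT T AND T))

No. Counterexample: with P=0, T=0, Expression 1 = 0 but Expression 2 = 1.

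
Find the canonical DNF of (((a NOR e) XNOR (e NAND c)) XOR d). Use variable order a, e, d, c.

(NOT a AND NOT e AND NOT d AND NOT c) OR (NOT a AND NOT e AND NOT d AND c) OR (NOT a AND e AND NOT d AND c) OR (NOT a AND e AND d AND NOT c) OR (a AND NOT e AND d AND NOT c) OR (a AND NOT e AND d AND c) OR (a AND e AND NOT d AND c) OR (a AND e AND d AND NOT c)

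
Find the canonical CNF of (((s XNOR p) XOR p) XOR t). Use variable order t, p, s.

(t OR p OR NOT s) AND (t OR NOT p OR NOT s) AND (NOT t OR p OR s) AND (NOT t OR NOT p OR s)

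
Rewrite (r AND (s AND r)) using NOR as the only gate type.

((r NOR r) NOR (((s NOR s) NOR (r NOR r)) NOR ((s NOR s) NOR (r NOR r))))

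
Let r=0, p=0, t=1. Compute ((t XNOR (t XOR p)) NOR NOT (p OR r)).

Substituting: ((1 XNOR (1 XOR 0)) NOR NOT (0 OR 0))
= 0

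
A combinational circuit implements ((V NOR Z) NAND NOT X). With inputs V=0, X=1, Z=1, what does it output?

Substituting: ((0 NOR 1) NAND NOT 1)
= 1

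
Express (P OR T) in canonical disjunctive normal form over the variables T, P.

(NOT T AND P) OR (T AND NOT P) OR (T AND P)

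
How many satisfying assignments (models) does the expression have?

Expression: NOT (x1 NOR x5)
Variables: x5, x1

Satisfying assignments: (0,1), (1,0), (1,1)
Count: 3 out of 4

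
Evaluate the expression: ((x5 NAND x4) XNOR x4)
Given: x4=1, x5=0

Substituting: ((0 NAND 1) XNOR 1)
= 1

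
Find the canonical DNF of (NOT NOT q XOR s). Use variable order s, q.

(NOT s AND q) OR (s AND NOT q)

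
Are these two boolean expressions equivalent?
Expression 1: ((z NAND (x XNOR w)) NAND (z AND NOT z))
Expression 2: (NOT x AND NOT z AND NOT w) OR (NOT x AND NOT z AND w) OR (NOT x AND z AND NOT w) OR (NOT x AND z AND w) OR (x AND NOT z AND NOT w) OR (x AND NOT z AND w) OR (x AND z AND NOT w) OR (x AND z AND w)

Yes, they are equivalent — the two output columns agree on all 8 assignments:
x | z | w | Expression 1 | Expression 2
---------------------------------------
0 | 0 | 0 | 1 | 1
0 | 0 | 1 | 1 | 1
0 | 1 | 0 | 1 | 1
0 | 1 | 1 | 1 | 1
1 | 0 | 0 | 1 | 1
1 | 0 | 1 | 1 | 1
1 | 1 | 0 | 1 | 1
1 | 1 | 1 | 1 | 1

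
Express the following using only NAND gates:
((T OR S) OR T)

((((T NAND T) NAND (S NAND S)) NAND ((T NAND T) NAND (S NAND S))) NAND (T NAND T))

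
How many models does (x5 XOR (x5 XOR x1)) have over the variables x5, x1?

Satisfying assignments: (0,1), (1,1)
Count: 2 out of 4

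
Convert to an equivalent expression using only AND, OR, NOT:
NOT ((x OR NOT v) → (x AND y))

(x OR NOT v) AND NOT (x AND y)
(Negated implication: NOT(A → B) = A AND NOT B)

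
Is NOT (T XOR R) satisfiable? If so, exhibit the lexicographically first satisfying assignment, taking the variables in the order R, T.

R=0, T=0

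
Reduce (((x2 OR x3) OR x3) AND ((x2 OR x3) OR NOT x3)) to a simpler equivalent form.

By distribution ((E OR v) AND (E OR NOT v) = E):
= (x2 OR x3)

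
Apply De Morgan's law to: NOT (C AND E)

NOT C OR NOT E
De Morgan's: NOT(AND of terms) = OR of negations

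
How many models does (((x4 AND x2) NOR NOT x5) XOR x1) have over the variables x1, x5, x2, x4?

Satisfying assignments: (0,1,0,0), (0,1,0,1), (0,1,1,0), (1,0,0,0), (1,0,0,1), (1,0,1,0), (1,0,1,1), (1,1,1,1)
Count: 8 out of 16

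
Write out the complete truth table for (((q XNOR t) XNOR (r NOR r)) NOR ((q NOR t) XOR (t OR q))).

t | r | q | Output
------------------
0 | 0 | 0 | 0
0 | 0 | 1 | 0
0 | 1 | 0 | 0
0 | 1 | 1 | 0
1 | 0 | 0 | 0
1 | 0 | 1 | 0
1 | 1 | 0 | 0
1 | 1 | 1 | 0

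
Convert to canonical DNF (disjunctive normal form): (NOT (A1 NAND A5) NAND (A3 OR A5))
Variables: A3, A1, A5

(NOT A3 AND NOT A1 AND NOT A5) OR (NOT A3 AND NOT A1 AND A5) OR (NOT A3 AND A1 AND NOT A5) OR (A3 AND NOT A1 AND NOT A5) OR (A3 AND NOT A1 AND A5) OR (A3 AND A1 AND NOT A5)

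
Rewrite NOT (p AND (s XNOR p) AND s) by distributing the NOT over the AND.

NOT p OR NOT (s XNOR p) OR NOT s
De Morgan's: NOT(AND of terms) = OR of negations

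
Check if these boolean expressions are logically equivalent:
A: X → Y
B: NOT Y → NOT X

Yes, Contrapositive is always equivalent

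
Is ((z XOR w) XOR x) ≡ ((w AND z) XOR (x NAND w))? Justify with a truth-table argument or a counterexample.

No. Counterexample: with x=0, z=0, w=0, Expression 1 = 0 but Expression 2 = 1.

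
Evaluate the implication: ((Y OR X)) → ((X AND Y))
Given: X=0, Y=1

Antecedent ((Y OR X)) = 1; consequent ((X AND Y)) = 0.
1 → 0 = 0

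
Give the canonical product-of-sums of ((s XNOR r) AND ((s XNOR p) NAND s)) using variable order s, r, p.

ΠM(2, 3, 4, 5, 7) = (s OR NOT r OR p) AND (s OR NOT r OR NOT p) AND (NOT s OR r OR p) AND (NOT s OR r OR NOT p) AND (NOT s OR NOT r OR NOT p)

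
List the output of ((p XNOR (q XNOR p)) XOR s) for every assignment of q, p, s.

q | p | s | Output
------------------
0 | 0 | 0 | 0
0 | 0 | 1 | 1
0 | 1 | 0 | 0
0 | 1 | 1 | 1
1 | 0 | 0 | 1
1 | 0 | 1 | 0
1 | 1 | 0 | 1
1 | 1 | 1 | 0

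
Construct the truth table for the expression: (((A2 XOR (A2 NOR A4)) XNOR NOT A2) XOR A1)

A4 | A1 | A2 | Output
---------------------
0 | 0 | 0 | 1
0 | 0 | 1 | 0
0 | 1 | 0 | 0
0 | 1 | 1 | 1
1 | 0 | 0 | 0
1 | 0 | 1 | 0
1 | 1 | 0 | 1
1 | 1 | 1 | 1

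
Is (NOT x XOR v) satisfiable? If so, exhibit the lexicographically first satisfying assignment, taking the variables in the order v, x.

v=0, x=0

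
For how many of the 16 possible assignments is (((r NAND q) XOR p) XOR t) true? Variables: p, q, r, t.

Satisfying assignments: (0,0,0,0), (0,0,1,0), (0,1,0,0), (0,1,1,1), (1,0,0,1), (1,0,1,1), (1,1,0,1), (1,1,1,0)
Count: 8 out of 16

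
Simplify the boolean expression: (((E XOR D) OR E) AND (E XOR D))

By absorption (E AND (E OR v) = E):
= (E XOR D)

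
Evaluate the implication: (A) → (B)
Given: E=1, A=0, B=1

Antecedent (A) = 0; consequent (B) = 1.
0 → 1 = 1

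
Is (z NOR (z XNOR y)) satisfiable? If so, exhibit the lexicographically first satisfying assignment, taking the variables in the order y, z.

y=1, z=0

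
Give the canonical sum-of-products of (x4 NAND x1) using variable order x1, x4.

Σm(0, 1, 2) = (NOT x1 AND NOT x4) OR (NOT x1 AND x4) OR (x1 AND NOT x4)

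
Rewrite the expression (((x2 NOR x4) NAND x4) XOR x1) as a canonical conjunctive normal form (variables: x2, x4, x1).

(x2 OR x4 OR NOT x1) AND (x2 OR NOT x4 OR NOT x1) AND (NOT x2 OR x4 OR NOT x1) AND (NOT x2 OR NOT x4 OR NOT x1)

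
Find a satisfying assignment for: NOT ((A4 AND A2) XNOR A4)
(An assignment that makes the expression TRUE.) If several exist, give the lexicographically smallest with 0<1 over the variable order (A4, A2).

A4=1, A2=0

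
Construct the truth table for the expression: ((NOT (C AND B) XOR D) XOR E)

D | C | B | E | Output
----------------------
0 | 0 | 0 | 0 | 1
0 | 0 | 0 | 1 | 0
0 | 0 | 1 | 0 | 1
0 | 0 | 1 | 1 | 0
0 | 1 | 0 | 0 | 1
0 | 1 | 0 | 1 | 0
0 | 1 | 1 | 0 | 0
0 | 1 | 1 | 1 | 1
1 | 0 | 0 | 0 | 0
1 | 0 | 0 | 1 | 1
1 | 0 | 1 | 0 | 0
1 | 0 | 1 | 1 | 1
1 | 1 | 0 | 0 | 0
1 | 1 | 0 | 1 | 1
1 | 1 | 1 | 0 | 1
1 | 1 | 1 | 1 | 0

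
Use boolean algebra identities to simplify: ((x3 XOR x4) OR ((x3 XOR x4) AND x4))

By absorption (E OR (E AND v) = E):
= (x3 XOR x4)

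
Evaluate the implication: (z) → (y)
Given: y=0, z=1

Antecedent (z) = 1; consequent (y) = 0.
1 → 0 = 0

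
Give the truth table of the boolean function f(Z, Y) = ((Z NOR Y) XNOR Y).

Z | Y | Output
--------------
0 | 0 | 0
0 | 1 | 0
1 | 0 | 1
1 | 1 | 0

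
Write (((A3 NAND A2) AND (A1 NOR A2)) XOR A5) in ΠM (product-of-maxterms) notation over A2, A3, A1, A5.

ΠM(1, 2, 5, 6, 8, 10, 12, 14) = (A2 OR A3 OR A1 OR NOT A5) AND (A2 OR A3 OR NOT A1 OR A5) AND (A2 OR NOT A3 OR A1 OR NOT A5) AND (A2 OR NOT A3 OR NOT A1 OR A5) AND (NOT A2 OR A3 OR A1 OR A5) AND (NOT A2 OR A3 OR NOT A1 OR A5) AND (NOT A2 OR NOT A3 OR A1 OR A5) AND (NOT A2 OR NOT A3 OR NOT A1 OR A5)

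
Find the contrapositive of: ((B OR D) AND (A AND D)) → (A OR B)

Contrapositive: NOT (A OR B) → NOT ((B OR D) AND (A AND D))
Note: A statement and its contrapositive are logically equivalent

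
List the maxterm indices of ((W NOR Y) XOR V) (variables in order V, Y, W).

ΠM(1, 2, 3, 4) = (V OR Y OR NOT W) AND (V OR NOT Y OR W) AND (V OR NOT Y OR NOT W) AND (NOT V OR Y OR W)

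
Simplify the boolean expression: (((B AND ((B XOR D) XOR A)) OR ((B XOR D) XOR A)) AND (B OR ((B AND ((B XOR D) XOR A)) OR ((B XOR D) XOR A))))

By absorption (E AND (E OR v) = E) then absorption (E OR (E AND v) = E):
= ((B XOR D) XOR A)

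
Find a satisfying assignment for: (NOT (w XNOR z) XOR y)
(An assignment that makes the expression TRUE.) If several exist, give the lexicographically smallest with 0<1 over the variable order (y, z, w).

y=0, z=0, w=1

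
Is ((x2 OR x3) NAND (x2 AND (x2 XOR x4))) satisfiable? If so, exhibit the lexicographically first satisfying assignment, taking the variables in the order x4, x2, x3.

x4=0, x2=0, x3=0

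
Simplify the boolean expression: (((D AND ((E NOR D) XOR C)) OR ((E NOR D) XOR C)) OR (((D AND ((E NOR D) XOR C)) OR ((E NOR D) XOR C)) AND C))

By absorption (E OR (E AND v) = E) then absorption (E OR (E AND v) = E):
= ((E NOR D) XOR C)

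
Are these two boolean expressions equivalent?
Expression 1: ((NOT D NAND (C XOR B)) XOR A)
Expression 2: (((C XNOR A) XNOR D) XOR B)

No. Counterexample: with A=0, C=0, D=0, B=0, Expression 1 = 1 but Expression 2 = 0.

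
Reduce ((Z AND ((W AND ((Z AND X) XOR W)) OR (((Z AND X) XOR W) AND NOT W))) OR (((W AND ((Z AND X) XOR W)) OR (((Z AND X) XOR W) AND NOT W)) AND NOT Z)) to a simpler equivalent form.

By distribution ((E AND v) OR (E AND NOT v) = E) then distribution ((E AND v) OR (E AND NOT v) = E):
= ((Z AND X) XOR W)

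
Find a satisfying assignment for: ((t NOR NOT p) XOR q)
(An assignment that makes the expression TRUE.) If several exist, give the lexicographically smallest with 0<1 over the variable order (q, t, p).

q=0, t=0, p=1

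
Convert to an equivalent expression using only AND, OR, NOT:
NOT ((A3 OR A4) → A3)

(A3 OR A4) AND NOT A3
(Negated implication: NOT(A → B) = A AND NOT B)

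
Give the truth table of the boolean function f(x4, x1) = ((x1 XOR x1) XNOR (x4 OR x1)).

x4 | x1 | Output
----------------
0 | 0 | 1
0 | 1 | 0
1 | 0 | 0
1 | 1 | 0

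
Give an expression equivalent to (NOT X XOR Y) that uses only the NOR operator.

(((((X NOR X) NOR Y) NOR ((X NOR X) NOR Y)) NOR (((X NOR X) NOR Y) NOR ((X NOR X) NOR Y))) NOR (((((X NOR X) NOR (X NOR X)) NOR (Y NOR Y)) NOR (((X NOR X) NOR (X NOR X)) NOR (Y NOR Y))) NOR ((((X NOR X) NOR (X NOR X)) NOR (Y NOR Y)) NOR (((X NOR X) NOR (X NOR X)) NOR (Y NOR Y)))))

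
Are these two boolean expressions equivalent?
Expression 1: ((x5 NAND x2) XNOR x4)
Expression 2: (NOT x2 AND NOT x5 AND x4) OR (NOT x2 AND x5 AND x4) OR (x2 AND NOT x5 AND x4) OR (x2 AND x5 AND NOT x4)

Yes, they are equivalent — the two output columns agree on all 8 assignments:
x2 | x5 | x4 | Expression 1 | Expression 2
------------------------------------------
0 | 0 | 0 | 0 | 0
0 | 0 | 1 | 1 | 1
0 | 1 | 0 | 0 | 0
0 | 1 | 1 | 1 | 1
1 | 0 | 0 | 0 | 0
1 | 0 | 1 | 1 | 1
1 | 1 | 0 | 1 | 1
1 | 1 | 1 | 0 | 0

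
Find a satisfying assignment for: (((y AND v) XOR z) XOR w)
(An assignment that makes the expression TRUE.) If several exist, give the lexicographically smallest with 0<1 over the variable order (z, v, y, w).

z=0, v=0, y=0, w=1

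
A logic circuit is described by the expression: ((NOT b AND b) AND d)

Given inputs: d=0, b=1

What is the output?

Substituting: ((NOT 1 AND 1) AND 0)
= 0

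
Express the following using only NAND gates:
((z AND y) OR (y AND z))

((((z NAND y) NAND (z NAND y)) NAND ((z NAND y) NAND (z NAND y))) NAND (((y NAND z) NAND (y NAND z)) NAND ((y NAND z) NAND (y NAND z))))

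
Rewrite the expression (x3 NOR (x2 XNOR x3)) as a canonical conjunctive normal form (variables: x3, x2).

(x3 OR x2) AND (NOT x3 OR x2) AND (NOT x3 OR NOT x2)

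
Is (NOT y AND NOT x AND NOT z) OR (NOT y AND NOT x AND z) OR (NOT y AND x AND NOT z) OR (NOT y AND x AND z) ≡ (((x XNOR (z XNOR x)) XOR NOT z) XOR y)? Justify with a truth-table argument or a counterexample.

Yes, they are equivalent — the two output columns agree on all 8 assignments:
y | x | z | Expression 1 | Expression 2
---------------------------------------
0 | 0 | 0 | 1 | 1
0 | 0 | 1 | 1 | 1
0 | 1 | 0 | 1 | 1
0 | 1 | 1 | 1 | 1
1 | 0 | 0 | 0 | 0
1 | 0 | 1 | 0 | 0
1 | 1 | 0 | 0 | 0
1 | 1 | 1 | 0 | 0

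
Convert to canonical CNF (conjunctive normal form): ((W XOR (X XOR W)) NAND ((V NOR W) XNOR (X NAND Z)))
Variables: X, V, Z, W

(NOT X OR V OR Z OR W) AND (NOT X OR V OR NOT Z OR NOT W) AND (NOT X OR NOT V OR NOT Z OR W) AND (NOT X OR NOT V OR NOT Z OR NOT W)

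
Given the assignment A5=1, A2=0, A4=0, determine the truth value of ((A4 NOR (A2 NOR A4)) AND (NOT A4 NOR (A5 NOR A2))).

Substituting: ((0 NOR (0 NOR 0)) AND (NOT 0 NOR (1 NOR 0)))
= 0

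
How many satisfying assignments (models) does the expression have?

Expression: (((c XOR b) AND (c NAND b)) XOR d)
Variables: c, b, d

Satisfying assignments: (0,0,1), (0,1,0), (1,0,0), (1,1,1)
Count: 4 out of 8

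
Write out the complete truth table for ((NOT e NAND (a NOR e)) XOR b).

a | b | e | Output
------------------
0 | 0 | 0 | 0
0 | 0 | 1 | 1
0 | 1 | 0 | 1
0 | 1 | 1 | 0
1 | 0 | 0 | 1
1 | 0 | 1 | 1
1 | 1 | 0 | 0
1 | 1 | 1 | 0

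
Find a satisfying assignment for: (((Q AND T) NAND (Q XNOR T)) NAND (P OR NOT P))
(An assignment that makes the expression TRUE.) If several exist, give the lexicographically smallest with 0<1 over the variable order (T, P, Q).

T=1, P=0, Q=1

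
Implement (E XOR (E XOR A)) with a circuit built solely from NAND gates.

((E NAND (E NAND ((E NAND (E NAND A)) NAND (A NAND (E NAND A))))) NAND (((E NAND (E NAND A)) NAND (A NAND (E NAND A))) NAND (E NAND ((E NAND (E NAND A)) NAND (A NAND (E NAND A))))))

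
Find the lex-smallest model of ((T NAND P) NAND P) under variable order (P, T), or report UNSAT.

P=0, T=0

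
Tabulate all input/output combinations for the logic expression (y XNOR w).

y | w | Output
--------------
0 | 0 | 1
0 | 1 | 0
1 | 0 | 0
1 | 1 | 1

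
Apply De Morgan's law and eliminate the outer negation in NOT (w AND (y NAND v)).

NOT w OR NOT (y NAND v)
De Morgan's: NOT(AND of terms) = OR of negations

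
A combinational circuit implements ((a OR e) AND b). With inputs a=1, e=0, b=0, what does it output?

Substituting: ((1 OR 0) AND 0)
= 0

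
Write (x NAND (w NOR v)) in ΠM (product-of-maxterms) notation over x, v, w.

ΠM(4) = (NOT x OR v OR w)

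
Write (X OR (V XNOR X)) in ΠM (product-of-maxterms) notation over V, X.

ΠM(2) = (NOT V OR X)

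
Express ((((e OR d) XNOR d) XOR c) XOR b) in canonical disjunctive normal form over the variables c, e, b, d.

(NOT c AND NOT e AND NOT b AND NOT d) OR (NOT c AND NOT e AND NOT b AND d) OR (NOT c AND e AND NOT b AND d) OR (NOT c AND e AND b AND NOT d) OR (c AND NOT e AND b AND NOT d) OR (c AND NOT e AND b AND d) OR (c AND e AND NOT b AND NOT d) OR (c AND e AND b AND d)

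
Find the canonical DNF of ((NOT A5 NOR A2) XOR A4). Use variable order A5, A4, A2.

(NOT A5 AND A4 AND NOT A2) OR (NOT A5 AND A4 AND A2) OR (A5 AND NOT A4 AND NOT A2) OR (A5 AND A4 AND A2)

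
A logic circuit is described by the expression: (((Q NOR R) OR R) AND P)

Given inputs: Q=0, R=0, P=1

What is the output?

Substituting: (((0 NOR 0) OR 0) AND 1)
= 1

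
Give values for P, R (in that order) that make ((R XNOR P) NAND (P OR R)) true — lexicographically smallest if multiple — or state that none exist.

P=0, R=0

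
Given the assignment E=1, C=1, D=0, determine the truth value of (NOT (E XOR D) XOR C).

Substituting: (NOT (1 XOR 0) XOR 1)
= 1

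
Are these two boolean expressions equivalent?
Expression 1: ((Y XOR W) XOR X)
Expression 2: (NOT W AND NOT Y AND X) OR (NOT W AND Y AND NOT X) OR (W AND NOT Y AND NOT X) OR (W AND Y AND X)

Yes, they are equivalent — the two output columns agree on all 8 assignments:
W | Y | X | Expression 1 | Expression 2
---------------------------------------
0 | 0 | 0 | 0 | 0
0 | 0 | 1 | 1 | 1
0 | 1 | 0 | 1 | 1
0 | 1 | 1 | 0 | 0
1 | 0 | 0 | 1 | 1
1 | 0 | 1 | 0 | 0
1 | 1 | 0 | 0 | 0
1 | 1 | 1 | 1 | 1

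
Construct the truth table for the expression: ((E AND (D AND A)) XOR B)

D | A | B | E | Output
----------------------
0 | 0 | 0 | 0 | 0
0 | 0 | 0 | 1 | 0
0 | 0 | 1 | 0 | 1
0 | 0 | 1 | 1 | 1
0 | 1 | 0 | 0 | 0
0 | 1 | 0 | 1 | 0
0 | 1 | 1 | 0 | 1
0 | 1 | 1 | 1 | 1
1 | 0 | 0 | 0 | 0
1 | 0 | 0 | 1 | 0
1 | 0 | 1 | 0 | 1
1 | 0 | 1 | 1 | 1
1 | 1 | 0 | 0 | 0
1 | 1 | 0 | 1 | 1
1 | 1 | 1 | 0 | 1
1 | 1 | 1 | 1 | 0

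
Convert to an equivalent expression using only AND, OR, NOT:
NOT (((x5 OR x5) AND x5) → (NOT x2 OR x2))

((x5 OR x5) AND x5) AND NOT (NOT x2 OR x2)
(Negated implication: NOT(A → B) = A AND NOT B)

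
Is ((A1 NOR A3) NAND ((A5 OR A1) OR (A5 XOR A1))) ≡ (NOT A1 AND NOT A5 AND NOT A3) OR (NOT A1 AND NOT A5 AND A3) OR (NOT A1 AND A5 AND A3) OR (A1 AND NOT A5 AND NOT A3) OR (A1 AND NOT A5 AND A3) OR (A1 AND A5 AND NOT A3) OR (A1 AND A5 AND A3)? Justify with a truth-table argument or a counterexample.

Yes, they are equivalent — the two output columns agree on all 8 assignments:
A1 | A5 | A3 | Expression 1 | Expression 2
------------------------------------------
0 | 0 | 0 | 1 | 1
0 | 0 | 1 | 1 | 1
0 | 1 | 0 | 0 | 0
0 | 1 | 1 | 1 | 1
1 | 0 | 0 | 1 | 1
1 | 0 | 1 | 1 | 1
1 | 1 | 0 | 1 | 1
1 | 1 | 1 | 1 | 1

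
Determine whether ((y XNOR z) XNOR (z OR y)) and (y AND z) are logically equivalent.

Yes, they are equivalent — the two output columns agree on all 4 assignments:
y | z | Expression 1 | Expression 2
-----------------------------------
0 | 0 | 0 | 0
0 | 1 | 0 | 0
1 | 0 | 0 | 0
1 | 1 | 1 | 1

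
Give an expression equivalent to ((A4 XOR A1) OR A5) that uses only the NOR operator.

((((((A4 NOR A1) NOR (A4 NOR A1)) NOR ((A4 NOR A1) NOR (A4 NOR A1))) NOR ((((A4 NOR A4) NOR (A1 NOR A1)) NOR ((A4 NOR A4) NOR (A1 NOR A1))) NOR (((A4 NOR A4) NOR (A1 NOR A1)) NOR ((A4 NOR A4) NOR (A1 NOR A1))))) NOR A5) NOR (((((A4 NOR A1) NOR (A4 NOR A1)) NOR ((A4 NOR A1) NOR (A4 NOR A1))) NOR ((((A4 NOR A4) NOR (A1 NOR A1)) NOR ((A4 NOR A4) NOR (A1 NOR A1))) NOR (((A4 NOR A4) NOR (A1 NOR A1)) NOR ((A4 NOR A4) NOR (A1 NOR A1))))) NOR A5))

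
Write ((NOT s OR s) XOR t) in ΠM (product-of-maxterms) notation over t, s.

ΠM(2, 3) = (NOT t OR s) AND (NOT t OR NOT s)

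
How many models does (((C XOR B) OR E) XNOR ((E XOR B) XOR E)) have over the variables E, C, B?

Satisfying assignments: (0,0,0), (0,0,1), (1,0,1), (1,1,1)
Count: 4 out of 8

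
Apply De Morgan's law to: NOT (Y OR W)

NOT Y AND NOT W
De Morgan's: NOT(OR of terms) = AND of negations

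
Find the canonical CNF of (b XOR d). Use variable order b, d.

(b OR d) AND (NOT b OR NOT d)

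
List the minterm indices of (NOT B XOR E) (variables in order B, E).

Σm(0, 3) = (NOT B AND NOT E) OR (B AND E)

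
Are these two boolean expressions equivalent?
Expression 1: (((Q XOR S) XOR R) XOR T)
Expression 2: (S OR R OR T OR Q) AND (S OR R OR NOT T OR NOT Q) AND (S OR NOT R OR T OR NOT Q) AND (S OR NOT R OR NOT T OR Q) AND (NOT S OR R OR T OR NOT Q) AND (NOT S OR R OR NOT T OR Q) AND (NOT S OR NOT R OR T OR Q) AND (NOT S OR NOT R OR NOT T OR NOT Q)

Yes, they are equivalent — the two output columns agree on all 16 assignments:
S | R | T | Q | Expression 1 | Expression 2
-------------------------------------------
0 | 0 | 0 | 0 | 0 | 0
0 | 0 | 0 | 1 | 1 | 1
0 | 0 | 1 | 0 | 1 | 1
0 | 0 | 1 | 1 | 0 | 0
0 | 1 | 0 | 0 | 1 | 1
0 | 1 | 0 | 1 | 0 | 0
0 | 1 | 1 | 0 | 0 | 0
0 | 1 | 1 | 1 | 1 | 1
1 | 0 | 0 | 0 | 1 | 1
1 | 0 | 0 | 1 | 0 | 0
1 | 0 | 1 | 0 | 0 | 0
1 | 0 | 1 | 1 | 1 | 1
1 | 1 | 0 | 0 | 0 | 0
1 | 1 | 0 | 1 | 1 | 1
1 | 1 | 1 | 0 | 1 | 1
1 | 1 | 1 | 1 | 0 | 0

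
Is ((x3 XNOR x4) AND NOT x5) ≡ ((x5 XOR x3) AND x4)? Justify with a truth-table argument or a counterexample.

No. Counterexample: with x4=0, x5=0, x3=0, Expression 1 = 1 but Expression 2 = 0.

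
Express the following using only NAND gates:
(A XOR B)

((A NAND (A NAND B)) NAND (B NAND (A NAND B)))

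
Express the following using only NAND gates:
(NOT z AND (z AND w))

(((z NAND z) NAND ((z NAND w) NAND (z NAND w))) NAND ((z NAND z) NAND ((z NAND w) NAND (z NAND w))))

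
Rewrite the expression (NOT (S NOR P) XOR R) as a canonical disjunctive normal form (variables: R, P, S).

(NOT R AND NOT P AND S) OR (NOT R AND P AND NOT S) OR (NOT R AND P AND S) OR (R AND NOT P AND NOT S)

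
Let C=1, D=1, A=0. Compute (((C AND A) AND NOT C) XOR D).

Substituting: (((1 AND 0) AND NOT 1) XOR 1)
= 1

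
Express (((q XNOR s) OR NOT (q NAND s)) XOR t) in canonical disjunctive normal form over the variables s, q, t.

(NOT s AND NOT q AND NOT t) OR (NOT s AND q AND t) OR (s AND NOT q AND t) OR (s AND q AND NOT t)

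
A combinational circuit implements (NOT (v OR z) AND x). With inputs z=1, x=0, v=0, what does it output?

Substituting: (NOT (0 OR 1) AND 0)
= 0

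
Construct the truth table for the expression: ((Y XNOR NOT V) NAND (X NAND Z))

V | Z | X | Y | Output
----------------------
0 | 0 | 0 | 0 | 1
0 | 0 | 0 | 1 | 0
0 | 0 | 1 | 0 | 1
0 | 0 | 1 | 1 | 0
0 | 1 | 0 | 0 | 1
0 | 1 | 0 | 1 | 0
0 | 1 | 1 | 0 | 1
0 | 1 | 1 | 1 | 1
1 | 0 | 0 | 0 | 0
1 | 0 | 0 | 1 | 1
1 | 0 | 1 | 0 | 0
1 | 0 | 1 | 1 | 1
1 | 1 | 0 | 0 | 0
1 | 1 | 0 | 1 | 1
1 | 1 | 1 | 0 | 1
1 | 1 | 1 | 1 | 1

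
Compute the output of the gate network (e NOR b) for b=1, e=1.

Substituting: (1 NOR 1)
= 0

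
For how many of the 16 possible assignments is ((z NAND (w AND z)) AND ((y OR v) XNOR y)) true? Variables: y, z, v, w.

Satisfying assignments: (0,0,0,0), (0,0,0,1), (0,1,0,0), (1,0,0,0), (1,0,0,1), (1,0,1,0), (1,0,1,1), (1,1,0,0), (1,1,1,0)
Count: 9 out of 16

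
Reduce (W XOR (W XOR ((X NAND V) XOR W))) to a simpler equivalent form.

By XOR self-cancellation ((E XOR v) XOR v = E):
= ((X NAND V) XOR W)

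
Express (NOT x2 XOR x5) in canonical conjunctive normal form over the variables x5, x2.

(x5 OR NOT x2) AND (NOT x5 OR x2)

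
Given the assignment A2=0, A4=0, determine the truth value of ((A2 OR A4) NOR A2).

Substituting: ((0 OR 0) NOR 0)
= 1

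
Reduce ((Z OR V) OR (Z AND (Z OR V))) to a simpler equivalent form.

By absorption (E OR (E AND v) = E):
= (Z OR V)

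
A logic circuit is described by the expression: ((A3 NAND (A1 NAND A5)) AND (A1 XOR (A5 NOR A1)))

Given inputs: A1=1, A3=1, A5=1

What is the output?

Substituting: ((1 NAND (1 NAND 1)) AND (1 XOR (1 NOR 1)))
= 1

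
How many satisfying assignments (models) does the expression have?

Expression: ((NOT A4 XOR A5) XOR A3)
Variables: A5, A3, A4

Satisfying assignments: (0,0,0), (0,1,1), (1,0,1), (1,1,0)
Count: 4 out of 8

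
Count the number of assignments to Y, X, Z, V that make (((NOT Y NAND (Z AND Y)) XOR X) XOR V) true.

Satisfying assignments: (0,0,0,0), (0,0,1,0), (0,1,0,1), (0,1,1,1), (1,0,0,0), (1,0,1,0), (1,1,0,1), (1,1,1,1)
Count: 8 out of 16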